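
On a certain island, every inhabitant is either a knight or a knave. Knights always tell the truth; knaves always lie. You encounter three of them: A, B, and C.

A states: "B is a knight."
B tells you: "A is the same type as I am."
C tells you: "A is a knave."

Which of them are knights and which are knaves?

Consider A. Suppose A is a knave.
Then whichever role B has, B's statement has the wrong truth value — contradiction.
So A is a knight.
With that fixed, C's statement is false, so C is a knave.
Consider B. Suppose B is a knave.
Then A's statement comes out false, contradicting A being a knight.
So B is a knight.

A: knight, B: knight, C: knave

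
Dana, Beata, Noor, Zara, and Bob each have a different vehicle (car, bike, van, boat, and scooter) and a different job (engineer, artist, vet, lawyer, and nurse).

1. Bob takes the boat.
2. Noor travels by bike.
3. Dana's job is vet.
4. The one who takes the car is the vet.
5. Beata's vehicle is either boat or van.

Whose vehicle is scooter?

Clue 1 rules out Bob for the one with vehicle scooter.
With clues 1–2, Noor is impossible for the one with vehicle scooter.
With clues 1–4, Dana is impossible for the one with vehicle scooter.
With clues 1–5, Beata is impossible for the one with vehicle scooter.
That leaves Zara.

Zara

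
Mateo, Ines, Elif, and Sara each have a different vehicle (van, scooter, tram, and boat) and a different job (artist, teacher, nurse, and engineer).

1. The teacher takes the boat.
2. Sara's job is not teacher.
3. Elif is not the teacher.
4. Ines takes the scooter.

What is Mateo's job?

teacher

With clues 1–4, artist, engineer, and nurse are impossible for Mateo's job.
That leaves teacher.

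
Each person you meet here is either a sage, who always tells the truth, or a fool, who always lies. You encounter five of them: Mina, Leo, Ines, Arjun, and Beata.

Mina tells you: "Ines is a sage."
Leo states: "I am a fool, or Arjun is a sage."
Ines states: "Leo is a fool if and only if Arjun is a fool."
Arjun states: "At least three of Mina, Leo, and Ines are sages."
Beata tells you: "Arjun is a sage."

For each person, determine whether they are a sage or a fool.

Mina: sage, Leo: sage, Ines: sage, Arjun: sage, Beata: sage

Consider Mina. Suppose Mina is a fool.
Then no assignment of the remaining roles makes every statement match its speaker's type — contradiction.
So Mina is a sage.
Consider Leo. Suppose Leo is a fool.
Then Leo's own statement would have to be false, but it can't be — contradiction.
So Leo is a sage.
Consider Ines. Suppose Ines is a fool.
Then Mina's statement comes out false, contradicting Mina being a sage.
So Ines is a sage.
With that fixed, Arjun's statement is true, so Arjun is a sage.
With that fixed, Beata's statement is true, so Beata is a sage.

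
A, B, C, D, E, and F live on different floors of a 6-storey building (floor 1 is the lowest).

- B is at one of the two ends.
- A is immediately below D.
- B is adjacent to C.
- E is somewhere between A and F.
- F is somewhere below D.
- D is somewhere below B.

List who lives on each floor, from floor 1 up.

F, E, A, D, C, B

From clue 1: B is in {1,6}.
From clues 1–5: A is in {3,5}.
From clues 1–6: F → floor 1, E → floor 2, A → floor 3, D → floor 4, C → floor 5, B → floor 6.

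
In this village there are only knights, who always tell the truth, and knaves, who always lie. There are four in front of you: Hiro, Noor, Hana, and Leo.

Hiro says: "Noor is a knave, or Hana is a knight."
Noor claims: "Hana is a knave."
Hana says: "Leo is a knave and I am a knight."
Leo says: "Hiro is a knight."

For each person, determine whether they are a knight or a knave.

Hiro: knave, Noor: knight, Hana: knave, Leo: knave

Consider Hiro. Suppose Hiro is a knight.
Then no assignment of the remaining roles makes every statement match its speaker's type — contradiction.
So Hiro is a knave.
With that fixed, Leo's statement is false, so Leo is a knave.
Consider Noor. Suppose Noor is a knave.
Then Hiro's statement comes out true, contradicting Hiro being a knave.
So Noor is a knight.
Consider Hana. Suppose Hana is a knight.
Then Hiro's statement comes out true, contradicting Hiro being a knave.
So Hana is a knave.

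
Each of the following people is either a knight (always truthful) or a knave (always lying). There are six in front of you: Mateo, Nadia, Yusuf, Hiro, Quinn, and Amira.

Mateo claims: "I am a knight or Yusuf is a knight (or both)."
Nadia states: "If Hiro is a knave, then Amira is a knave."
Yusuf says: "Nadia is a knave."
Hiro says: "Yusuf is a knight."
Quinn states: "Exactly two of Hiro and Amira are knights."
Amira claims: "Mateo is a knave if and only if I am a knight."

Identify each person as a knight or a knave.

Consider Mateo. Suppose Mateo is a knight.
Then whichever role Amira has, Amira's statement has the wrong truth value — contradiction.
So Mateo is a knave.
Consider Nadia. Suppose Nadia is a knave.
Then no assignment of the remaining roles makes every statement match its speaker's type — contradiction.
So Nadia is a knight.
With that fixed, Yusuf's statement is false, so Yusuf is a knave.
With that fixed, Hiro's statement is false, so Hiro is a knave.
With that fixed, Quinn's statement is false, so Quinn is a knave.
Consider Amira. Suppose Amira is a knight.
Then Nadia's statement comes out false, contradicting Nadia being a knight.
So Amira is a knave.

Mateo: knave, Nadia: knight, Yusuf: knave, Hiro: knave, Quinn: knave, Amira: knave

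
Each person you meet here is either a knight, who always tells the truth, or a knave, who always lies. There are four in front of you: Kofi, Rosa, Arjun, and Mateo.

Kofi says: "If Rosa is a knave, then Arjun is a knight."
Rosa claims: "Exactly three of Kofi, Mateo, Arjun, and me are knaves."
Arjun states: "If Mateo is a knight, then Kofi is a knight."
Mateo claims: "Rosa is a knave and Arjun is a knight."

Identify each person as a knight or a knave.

Kofi: knight, Rosa: knave, Arjun: knight, Mateo: knight

Consider Kofi. Suppose Kofi is a knave.
Then no assignment of the remaining roles makes every statement match its speaker's type — contradiction.
So Kofi is a knight.
With that fixed, Arjun's statement is true, so Arjun is a knight.
With that fixed, Rosa's statement is false, so Rosa is a knave.
With that fixed, Mateo's statement is true, so Mateo is a knight.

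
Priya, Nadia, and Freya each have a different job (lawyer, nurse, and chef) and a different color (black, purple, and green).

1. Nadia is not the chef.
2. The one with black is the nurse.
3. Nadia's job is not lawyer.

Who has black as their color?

Nadia

With clues 1–3, Freya and Priya are impossible for the one with color black.
That leaves Nadia.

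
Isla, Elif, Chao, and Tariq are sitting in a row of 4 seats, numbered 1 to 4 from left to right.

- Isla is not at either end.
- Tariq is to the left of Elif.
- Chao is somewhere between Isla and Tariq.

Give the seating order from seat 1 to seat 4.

Tariq, Chao, Isla, Elif

From clue 1: Isla is in {2,3}.
From clues 1–3: Tariq → seat 1, Chao → seat 2, Isla → seat 3, Elif → seat 4.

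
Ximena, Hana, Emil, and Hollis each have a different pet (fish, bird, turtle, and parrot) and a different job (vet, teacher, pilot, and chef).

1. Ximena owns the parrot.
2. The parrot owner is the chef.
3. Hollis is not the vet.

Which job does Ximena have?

With clues 1–2, pilot, teacher, and vet are impossible for Ximena's job.
That leaves chef.

chef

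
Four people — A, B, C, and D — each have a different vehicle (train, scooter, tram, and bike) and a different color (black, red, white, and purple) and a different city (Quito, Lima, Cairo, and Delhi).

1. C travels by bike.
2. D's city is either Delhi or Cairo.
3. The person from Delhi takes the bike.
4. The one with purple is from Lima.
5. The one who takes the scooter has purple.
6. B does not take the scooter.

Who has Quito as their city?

With clues 1–2, D is impossible for the one with city Quito.
With clues 1–3, C is impossible for the one with city Quito.
With clues 1–6, A is impossible for the one with city Quito.
That leaves B.

B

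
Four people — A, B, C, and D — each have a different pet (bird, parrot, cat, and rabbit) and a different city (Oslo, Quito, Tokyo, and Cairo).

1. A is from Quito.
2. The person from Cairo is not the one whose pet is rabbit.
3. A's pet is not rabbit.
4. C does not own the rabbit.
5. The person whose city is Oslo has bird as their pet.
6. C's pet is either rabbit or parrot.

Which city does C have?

Clue 1 rules out Quito for C's city.
With clues 1–5, Tokyo is impossible for C's city.
With clues 1–6, Oslo is impossible for C's city.
That leaves Cairo.

Cairo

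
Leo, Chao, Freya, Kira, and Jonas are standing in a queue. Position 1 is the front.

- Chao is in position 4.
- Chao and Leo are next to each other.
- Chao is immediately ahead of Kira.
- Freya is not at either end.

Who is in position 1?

With clue 1, Chao is ruled out for position 1.
With clues 1–2, Leo is ruled out for position 1.
With clues 1–3, Kira is ruled out for position 1.
With clues 1–4, Freya is ruled out for position 1.
So position 1 is Jonas.

Jonas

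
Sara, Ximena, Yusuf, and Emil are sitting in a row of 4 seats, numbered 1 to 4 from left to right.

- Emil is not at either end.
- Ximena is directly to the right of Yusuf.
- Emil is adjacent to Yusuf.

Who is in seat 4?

With clue 1, Emil is ruled out for seat 4.
With clues 1–2, Yusuf is ruled out for seat 4.
With clues 1–3, Sara is ruled out for seat 4.
So seat 4 is Ximena.

Ximena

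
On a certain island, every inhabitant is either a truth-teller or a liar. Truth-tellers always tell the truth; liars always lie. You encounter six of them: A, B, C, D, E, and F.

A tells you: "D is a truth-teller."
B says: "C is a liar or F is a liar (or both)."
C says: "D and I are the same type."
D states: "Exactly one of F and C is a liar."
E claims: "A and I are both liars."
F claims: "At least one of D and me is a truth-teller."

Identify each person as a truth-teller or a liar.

A: truth-teller, B: truth-teller, C: liar, D: truth-teller, E: liar, F: truth-teller

Consider A. Suppose A is a liar.
Then whichever role E has, E's statement has the wrong truth value — contradiction.
So A is a truth-teller.
With that fixed, E's statement is false, so E is a liar.
Consider B. Suppose B is a liar.
Then no assignment of the remaining roles makes every statement match its speaker's type — contradiction.
So B is a truth-teller.
Consider C. Suppose C is a truth-teller.
Then no assignment of the remaining roles makes every statement match its speaker's type — contradiction.
So C is a liar.
Consider D. Suppose D is a liar.
Then A's statement comes out false, contradicting A being a truth-teller.
So D is a truth-teller.
With that fixed, F's statement is true, so F is a truth-teller.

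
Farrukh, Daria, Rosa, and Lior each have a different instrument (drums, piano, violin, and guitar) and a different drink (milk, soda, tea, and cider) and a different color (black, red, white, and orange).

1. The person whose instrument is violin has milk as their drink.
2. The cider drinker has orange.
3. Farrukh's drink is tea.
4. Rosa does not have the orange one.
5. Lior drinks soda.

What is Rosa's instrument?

violin

With clues 1–5, drums, guitar, and piano are impossible for Rosa's instrument.
That leaves violin.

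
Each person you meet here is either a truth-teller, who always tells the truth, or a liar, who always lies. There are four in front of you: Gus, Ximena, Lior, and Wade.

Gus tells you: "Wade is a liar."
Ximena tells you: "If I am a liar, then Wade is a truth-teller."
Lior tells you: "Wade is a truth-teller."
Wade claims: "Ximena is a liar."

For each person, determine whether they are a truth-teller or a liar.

Gus: truth-teller, Ximena: truth-teller, Lior: liar, Wade: liar

Consider Gus. Suppose Gus is a liar.
Then no assignment of the remaining roles makes every statement match its speaker's type — contradiction.
So Gus is a truth-teller.
Consider Ximena. Suppose Ximena is a liar.
Then no assignment of the remaining roles makes every statement match its speaker's type — contradiction.
So Ximena is a truth-teller.
With that fixed, Wade's statement is false, so Wade is a liar.
With that fixed, Lior's statement is false, so Lior is a liar.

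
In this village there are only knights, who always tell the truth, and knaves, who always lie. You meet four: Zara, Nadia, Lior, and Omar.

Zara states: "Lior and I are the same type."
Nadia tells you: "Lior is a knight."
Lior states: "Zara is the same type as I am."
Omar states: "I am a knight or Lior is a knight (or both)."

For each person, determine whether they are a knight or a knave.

Consider Zara. Suppose Zara is a knave.
Then whichever role Lior has, Lior's statement has the wrong truth value — contradiction.
So Zara is a knight.
Consider Nadia. Suppose Nadia is a knave.
Then no assignment of the remaining roles makes every statement match its speaker's type — contradiction.
So Nadia is a knight.
Consider Lior. Suppose Lior is a knave.
Then Zara's statement comes out false, contradicting Zara being a knight.
So Lior is a knight.
With that fixed, Omar's statement is true, so Omar is a knight.

Zara: knight, Nadia: knight, Lior: knight, Omar: knight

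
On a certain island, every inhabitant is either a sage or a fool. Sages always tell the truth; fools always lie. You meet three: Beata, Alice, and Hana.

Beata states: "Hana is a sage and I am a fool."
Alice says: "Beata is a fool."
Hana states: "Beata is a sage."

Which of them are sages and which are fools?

Beata: fool, Alice: sage, Hana: fool

Consider Beata. Suppose Beata is a sage.
Then Beata's own statement would have to be true, but it can't be — contradiction.
So Beata is a fool.
With that fixed, Alice's statement is true, so Alice is a sage.
With that fixed, Hana's statement is false, so Hana is a fool.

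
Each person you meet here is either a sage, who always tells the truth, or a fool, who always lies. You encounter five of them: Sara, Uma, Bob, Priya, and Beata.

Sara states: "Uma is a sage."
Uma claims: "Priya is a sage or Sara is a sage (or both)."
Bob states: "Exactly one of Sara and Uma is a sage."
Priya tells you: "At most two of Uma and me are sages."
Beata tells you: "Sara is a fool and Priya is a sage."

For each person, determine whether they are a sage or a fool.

Regardless of anyone's role, Priya's statement is true, so Priya is a sage.
With that fixed, Uma's statement is true, so Uma is a sage.
With that fixed, Sara's statement is true, so Sara is a sage.
With that fixed, Bob's statement is false, so Bob is a fool.
With that fixed, Beata's statement is false, so Beata is a fool.

Sara: sage, Uma: sage, Bob: fool, Priya: sage, Beata: fool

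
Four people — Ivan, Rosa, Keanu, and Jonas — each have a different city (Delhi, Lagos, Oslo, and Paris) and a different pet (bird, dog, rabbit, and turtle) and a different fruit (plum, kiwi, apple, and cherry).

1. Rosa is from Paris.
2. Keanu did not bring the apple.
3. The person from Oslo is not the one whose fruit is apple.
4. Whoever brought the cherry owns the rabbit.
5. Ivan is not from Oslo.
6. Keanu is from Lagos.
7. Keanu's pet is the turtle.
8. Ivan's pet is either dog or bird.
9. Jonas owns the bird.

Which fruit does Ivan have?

apple

With clues 1–8, cherry is impossible for Ivan's fruit.
With clues 1–9, kiwi and plum are impossible for Ivan's fruit.
That leaves apple.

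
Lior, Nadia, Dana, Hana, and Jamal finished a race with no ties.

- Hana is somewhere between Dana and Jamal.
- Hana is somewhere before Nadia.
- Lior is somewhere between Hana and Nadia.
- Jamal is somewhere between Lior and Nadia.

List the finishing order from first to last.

Dana, Hana, Lior, Jamal, Nadia

From clue 1: Hana is in {2,3,4}.
From clues 1–2: Hana is in {2,3}.
From clues 1–3: Hana → place 2.
From clues 1–4: Dana → place 1, Lior → place 3, Jamal → place 4, Nadia → place 5.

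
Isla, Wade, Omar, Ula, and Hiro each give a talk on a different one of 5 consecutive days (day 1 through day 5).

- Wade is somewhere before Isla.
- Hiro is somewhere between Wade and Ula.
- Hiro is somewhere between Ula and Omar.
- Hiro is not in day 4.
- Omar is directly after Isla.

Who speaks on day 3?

With clues 1–3, Ula is ruled out for day 3.
With clues 1–4, Isla is ruled out for day 3.
With clues 1–5, Hiro and Omar are ruled out for day 3.
So day 3 is Wade.

Wade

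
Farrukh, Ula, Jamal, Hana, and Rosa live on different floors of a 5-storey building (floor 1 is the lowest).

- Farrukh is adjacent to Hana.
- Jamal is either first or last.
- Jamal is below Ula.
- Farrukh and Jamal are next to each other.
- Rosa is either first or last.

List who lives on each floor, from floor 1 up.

Jamal, Farrukh, Hana, Ula, Rosa

From clues 1–2: Jamal is in {1,5}.
From clues 1–3: Jamal → floor 1.
From clues 1–4: Farrukh → floor 2, Hana → floor 3.
From clues 1–5: Ula → floor 4, Rosa → floor 5.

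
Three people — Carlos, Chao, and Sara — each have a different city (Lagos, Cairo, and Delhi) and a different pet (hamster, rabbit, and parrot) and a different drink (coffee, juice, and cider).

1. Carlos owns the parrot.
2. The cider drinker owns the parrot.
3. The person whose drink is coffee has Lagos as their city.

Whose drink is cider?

With clues 1–2, Chao and Sara are impossible for the one with drink cider.
That leaves Carlos.

Carlos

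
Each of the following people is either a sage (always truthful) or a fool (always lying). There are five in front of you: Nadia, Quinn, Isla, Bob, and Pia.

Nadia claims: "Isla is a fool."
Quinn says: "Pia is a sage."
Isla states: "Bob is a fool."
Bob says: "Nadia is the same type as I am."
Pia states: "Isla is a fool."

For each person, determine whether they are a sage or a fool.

Consider Nadia. Suppose Nadia is a fool.
Then whichever role Bob has, Bob's statement has the wrong truth value — contradiction.
So Nadia is a sage.
Consider Quinn. Suppose Quinn is a fool.
Then no assignment of the remaining roles makes every statement match its speaker's type — contradiction.
So Quinn is a sage.
Consider Isla. Suppose Isla is a sage.
Then Nadia's statement comes out false, contradicting Nadia being a sage.
So Isla is a fool.
With that fixed, Pia's statement is true, so Pia is a sage.
Consider Bob. Suppose Bob is a fool.
Then Isla's statement comes out true, contradicting Isla being a fool.
So Bob is a sage.

Nadia: sage, Quinn: sage, Isla: fool, Bob: sage, Pia: sage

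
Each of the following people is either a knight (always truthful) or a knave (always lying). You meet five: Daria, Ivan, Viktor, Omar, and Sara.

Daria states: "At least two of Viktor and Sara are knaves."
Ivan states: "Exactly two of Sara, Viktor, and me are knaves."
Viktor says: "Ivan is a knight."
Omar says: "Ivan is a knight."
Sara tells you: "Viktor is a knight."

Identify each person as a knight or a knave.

Daria: knight, Ivan: knave, Viktor: knave, Omar: knave, Sara: knave

Consider Daria. Suppose Daria is a knave.
Then no assignment of the remaining roles makes every statement match its speaker's type — contradiction.
So Daria is a knight.
Consider Ivan. Suppose Ivan is a knight.
Then no assignment of the remaining roles makes every statement match its speaker's type — contradiction.
So Ivan is a knave.
With that fixed, Viktor's statement is false, so Viktor is a knave.
With that fixed, Omar's statement is false, so Omar is a knave.
With that fixed, Sara's statement is false, so Sara is a knave.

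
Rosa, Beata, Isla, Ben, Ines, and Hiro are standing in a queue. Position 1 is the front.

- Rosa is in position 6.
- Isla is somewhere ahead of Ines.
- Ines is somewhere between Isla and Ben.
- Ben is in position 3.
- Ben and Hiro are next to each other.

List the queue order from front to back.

From clue 1: Rosa → position 6.
From clues 1–2: Isla is in {1,2,3,4}.
From clues 1–3: Isla is in {1,2,3}.
From clues 1–4: Isla → position 1, Ines → position 2, Ben → position 3.
From clues 1–5: Hiro → position 4, Beata → position 5.

Isla, Ines, Ben, Hiro, Beata, Rosa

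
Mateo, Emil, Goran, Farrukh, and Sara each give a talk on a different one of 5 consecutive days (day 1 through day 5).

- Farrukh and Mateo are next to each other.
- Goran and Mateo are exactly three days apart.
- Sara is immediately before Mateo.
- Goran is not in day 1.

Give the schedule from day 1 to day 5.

From clues 1–2: Mateo is in {1,2,4,5}.
From clues 1–3: Mateo is in {2,4}.
From clues 1–4: Sara → day 1, Mateo → day 2, Farrukh → day 3, Emil → day 4, Goran → day 5.

Sara, Mateo, Farrukh, Emil, Goran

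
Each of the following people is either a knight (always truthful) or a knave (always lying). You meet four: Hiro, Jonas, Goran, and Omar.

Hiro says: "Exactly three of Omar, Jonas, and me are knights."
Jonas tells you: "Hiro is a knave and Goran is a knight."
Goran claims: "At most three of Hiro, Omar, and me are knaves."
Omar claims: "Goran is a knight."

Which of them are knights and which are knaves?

Hiro: knave, Jonas: knight, Goran: knight, Omar: knight

Regardless of anyone's role, Goran's statement is true, so Goran is a knight.
With that fixed, Omar's statement is true, so Omar is a knight.
Consider Hiro. Suppose Hiro is a knight.
Then no assignment of the remaining roles makes every statement match its speaker's type — contradiction.
So Hiro is a knave.
With that fixed, Jonas's statement is true, so Jonas is a knight.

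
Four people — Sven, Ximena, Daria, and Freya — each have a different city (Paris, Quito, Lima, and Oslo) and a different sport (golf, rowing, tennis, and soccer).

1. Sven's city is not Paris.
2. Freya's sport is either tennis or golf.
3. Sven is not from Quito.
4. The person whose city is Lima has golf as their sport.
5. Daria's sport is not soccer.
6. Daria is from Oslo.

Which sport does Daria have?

With clues 1–5, soccer is impossible for Daria's sport.
With clues 1–6, golf and tennis are impossible for Daria's sport.
That leaves rowing.

rowing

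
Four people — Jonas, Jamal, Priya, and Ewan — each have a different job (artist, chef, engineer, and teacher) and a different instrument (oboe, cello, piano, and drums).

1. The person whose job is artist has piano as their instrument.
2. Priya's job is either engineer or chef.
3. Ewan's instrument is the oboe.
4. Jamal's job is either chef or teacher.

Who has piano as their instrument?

With clues 1–2, Priya is impossible for the one with instrument piano.
With clues 1–3, Ewan is impossible for the one with instrument piano.
With clues 1–4, Jamal is impossible for the one with instrument piano.
That leaves Jonas.

Jonas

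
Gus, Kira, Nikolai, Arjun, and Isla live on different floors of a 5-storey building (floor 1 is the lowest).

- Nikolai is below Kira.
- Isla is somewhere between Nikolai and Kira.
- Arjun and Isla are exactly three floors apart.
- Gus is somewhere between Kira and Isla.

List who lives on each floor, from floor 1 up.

Nikolai, Isla, Gus, Kira, Arjun

From clue 1: Kira is in {2,3,4,5}.
From clues 1–2: Kira is in {3,4,5}.
From clues 1–3: Arjun is in {1,5}.
From clues 1–4: Nikolai → floor 1, Isla → floor 2, Gus → floor 3, Kira → floor 4, Arjun → floor 5.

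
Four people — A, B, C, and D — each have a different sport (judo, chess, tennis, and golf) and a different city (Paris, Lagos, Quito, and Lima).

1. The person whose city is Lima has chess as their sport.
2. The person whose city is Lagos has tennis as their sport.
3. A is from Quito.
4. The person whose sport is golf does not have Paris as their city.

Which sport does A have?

golf

With clues 1–3, chess and tennis are impossible for A's sport.
With clues 1–4, judo is impossible for A's sport.
That leaves golf.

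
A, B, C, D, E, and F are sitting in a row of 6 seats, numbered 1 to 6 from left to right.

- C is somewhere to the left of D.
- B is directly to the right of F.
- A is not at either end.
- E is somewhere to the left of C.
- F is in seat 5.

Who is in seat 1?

With clue 1, D is ruled out for seat 1.
With clues 1–2, B is ruled out for seat 1.
With clues 1–3, A is ruled out for seat 1.
With clues 1–4, C is ruled out for seat 1.
With clues 1–5, F is ruled out for seat 1.
So seat 1 is E.

E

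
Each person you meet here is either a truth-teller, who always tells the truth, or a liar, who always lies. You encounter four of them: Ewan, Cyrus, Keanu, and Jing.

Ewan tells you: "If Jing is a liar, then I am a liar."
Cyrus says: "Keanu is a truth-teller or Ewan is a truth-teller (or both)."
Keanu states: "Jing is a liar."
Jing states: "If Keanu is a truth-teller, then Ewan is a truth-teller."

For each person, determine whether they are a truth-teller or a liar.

Consider Ewan. Suppose Ewan is a liar.
Then Ewan's own statement would have to be false, but it can't be — contradiction.
So Ewan is a truth-teller.
With that fixed, Cyrus's statement is true, so Cyrus is a truth-teller.
With that fixed, Jing's statement is true, so Jing is a truth-teller.
With that fixed, Keanu's statement is false, so Keanu is a liar.

Ewan: truth-teller, Cyrus: truth-teller, Keanu: liar, Jing: truth-teller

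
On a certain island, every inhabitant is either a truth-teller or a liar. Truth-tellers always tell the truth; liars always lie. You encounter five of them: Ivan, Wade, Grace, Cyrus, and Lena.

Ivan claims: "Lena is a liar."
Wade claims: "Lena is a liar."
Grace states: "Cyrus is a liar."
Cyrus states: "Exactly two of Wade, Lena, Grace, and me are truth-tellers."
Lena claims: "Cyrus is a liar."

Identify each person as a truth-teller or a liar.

Ivan: truth-teller, Wade: truth-teller, Grace: liar, Cyrus: truth-teller, Lena: liar

Consider Ivan. Suppose Ivan is a liar.
Then no assignment of the remaining roles makes every statement match its speaker's type — contradiction.
So Ivan is a truth-teller.
Consider Wade. Suppose Wade is a liar.
Then no assignment of the remaining roles makes every statement match its speaker's type — contradiction.
So Wade is a truth-teller.
Consider Grace. Suppose Grace is a truth-teller.
Then no assignment of the remaining roles makes every statement match its speaker's type — contradiction.
So Grace is a liar.
Consider Cyrus. Suppose Cyrus is a liar.
Then Grace's statement comes out true, contradicting Grace being a liar.
So Cyrus is a truth-teller.
With that fixed, Lena's statement is false, so Lena is a liar.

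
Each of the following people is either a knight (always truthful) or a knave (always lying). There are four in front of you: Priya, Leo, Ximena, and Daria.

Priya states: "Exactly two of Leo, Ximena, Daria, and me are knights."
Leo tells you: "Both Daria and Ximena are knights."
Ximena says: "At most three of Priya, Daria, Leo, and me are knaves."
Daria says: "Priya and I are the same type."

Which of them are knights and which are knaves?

Consider Priya. Suppose Priya is a knave.
Then whichever role Daria has, Daria's statement has the wrong truth value — contradiction.
So Priya is a knight.
With that fixed, Ximena's statement is true, so Ximena is a knight.
Consider Leo. Suppose Leo is a knight.
Then Priya's statement comes out false, contradicting Priya being a knight.
So Leo is a knave.
Consider Daria. Suppose Daria is a knight.
Then Priya's statement comes out false, contradicting Priya being a knight.
So Daria is a knave.

Priya: knight, Leo: knave, Ximena: knight, Daria: knave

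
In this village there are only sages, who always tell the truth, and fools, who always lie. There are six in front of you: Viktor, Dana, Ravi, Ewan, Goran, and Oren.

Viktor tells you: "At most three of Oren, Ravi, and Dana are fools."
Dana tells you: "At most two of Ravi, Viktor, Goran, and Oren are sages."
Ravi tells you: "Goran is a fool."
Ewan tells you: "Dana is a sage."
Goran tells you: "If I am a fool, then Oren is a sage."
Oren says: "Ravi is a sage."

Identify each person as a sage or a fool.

Regardless of anyone's role, Viktor's statement is true, so Viktor is a sage.
Consider Dana. Suppose Dana is a fool.
Then no assignment of the remaining roles makes every statement match its speaker's type — contradiction.
So Dana is a sage.
With that fixed, Ewan's statement is true, so Ewan is a sage.
Consider Ravi. Suppose Ravi is a sage.
Then no assignment of the remaining roles makes every statement match its speaker's type — contradiction.
So Ravi is a fool.
With that fixed, Oren's statement is false, so Oren is a fool.
Consider Goran. Suppose Goran is a fool.
Then Ravi's statement comes out true, contradicting Ravi being a fool.
So Goran is a sage.

Viktor: sage, Dana: sage, Ravi: fool, Ewan: sage, Goran: sage, Oren: fool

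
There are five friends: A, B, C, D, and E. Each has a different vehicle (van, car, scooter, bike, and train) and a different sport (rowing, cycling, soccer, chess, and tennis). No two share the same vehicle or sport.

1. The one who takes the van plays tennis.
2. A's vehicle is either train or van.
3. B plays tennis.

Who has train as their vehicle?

With clues 1–3, B, C, D, and E are impossible for the one with vehicle train.
That leaves A.

A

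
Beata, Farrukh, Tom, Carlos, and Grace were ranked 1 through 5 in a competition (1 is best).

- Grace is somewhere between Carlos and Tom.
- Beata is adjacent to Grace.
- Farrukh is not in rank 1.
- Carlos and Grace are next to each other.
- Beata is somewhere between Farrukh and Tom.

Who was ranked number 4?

Carlos

With clues 1–4, Beata is ruled out for rank 4.
With clues 1–5, Farrukh, Grace, and Tom are ruled out for rank 4.
So rank 4 is Carlos.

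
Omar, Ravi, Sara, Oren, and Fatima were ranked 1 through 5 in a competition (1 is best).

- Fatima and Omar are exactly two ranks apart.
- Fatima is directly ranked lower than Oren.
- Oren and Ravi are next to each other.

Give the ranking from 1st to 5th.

Ravi, Oren, Fatima, Sara, Omar

From clues 1–2: Oren is in {1,2,3,4}.
From clues 1–3: Ravi → rank 1, Oren → rank 2, Fatima → rank 3, Sara → rank 4, Omar → rank 5.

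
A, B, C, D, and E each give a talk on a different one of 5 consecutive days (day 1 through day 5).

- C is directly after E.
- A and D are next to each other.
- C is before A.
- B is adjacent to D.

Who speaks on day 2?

C

With clues 1–2, B is ruled out for day 2.
With clues 1–3, A and D are ruled out for day 2.
With clues 1–4, E is ruled out for day 2.
So day 2 is C.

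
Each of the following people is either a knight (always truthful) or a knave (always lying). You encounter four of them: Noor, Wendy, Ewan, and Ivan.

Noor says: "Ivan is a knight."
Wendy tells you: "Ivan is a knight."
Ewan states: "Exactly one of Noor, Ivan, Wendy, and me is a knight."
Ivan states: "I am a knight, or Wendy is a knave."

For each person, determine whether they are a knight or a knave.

Consider Noor. Suppose Noor is a knave.
Then no assignment of the remaining roles makes every statement match its speaker's type — contradiction.
So Noor is a knight.
Consider Wendy. Suppose Wendy is a knave.
Then no assignment of the remaining roles makes every statement match its speaker's type — contradiction.
So Wendy is a knight.
With that fixed, Ewan's statement is false, so Ewan is a knave.
Consider Ivan. Suppose Ivan is a knave.
Then Noor's statement comes out false, contradicting Noor being a knight.
So Ivan is a knight.

Noor: knight, Wendy: knight, Ewan: knave, Ivan: knight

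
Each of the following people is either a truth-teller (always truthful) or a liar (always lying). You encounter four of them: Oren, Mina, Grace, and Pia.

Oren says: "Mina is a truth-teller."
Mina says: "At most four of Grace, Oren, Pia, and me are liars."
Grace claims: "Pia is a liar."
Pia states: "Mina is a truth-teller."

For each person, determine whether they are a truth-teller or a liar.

Regardless of anyone's role, Mina's statement is true, so Mina is a truth-teller.
With that fixed, Pia's statement is true, so Pia is a truth-teller.
With that fixed, Oren's statement is true, so Oren is a truth-teller.
With that fixed, Grace's statement is false, so Grace is a liar.

Oren: truth-teller, Mina: truth-teller, Grace: liar, Pia: truth-teller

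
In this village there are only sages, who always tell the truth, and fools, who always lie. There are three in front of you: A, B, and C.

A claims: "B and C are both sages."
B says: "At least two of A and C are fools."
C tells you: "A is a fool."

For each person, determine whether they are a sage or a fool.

A: fool, B: fool, C: sage

Consider A. Suppose A is a sage.
Then no assignment of the remaining roles makes every statement match its speaker's type — contradiction.
So A is a fool.
With that fixed, C's statement is true, so C is a sage.
With that fixed, B's statement is false, so B is a fool.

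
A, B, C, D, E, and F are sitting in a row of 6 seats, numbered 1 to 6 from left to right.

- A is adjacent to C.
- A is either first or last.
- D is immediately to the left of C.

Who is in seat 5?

With clues 1–2, A is ruled out for seat 5.
With clues 1–3, B, D, E, and F are ruled out for seat 5.
So seat 5 is C.

C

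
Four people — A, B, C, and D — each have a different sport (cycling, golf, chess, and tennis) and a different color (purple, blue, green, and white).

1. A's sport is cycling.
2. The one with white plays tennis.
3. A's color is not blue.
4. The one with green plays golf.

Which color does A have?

purple

With clues 1–2, white is impossible for A's color.
With clues 1–3, blue is impossible for A's color.
With clues 1–4, green is impossible for A's color.
That leaves purple.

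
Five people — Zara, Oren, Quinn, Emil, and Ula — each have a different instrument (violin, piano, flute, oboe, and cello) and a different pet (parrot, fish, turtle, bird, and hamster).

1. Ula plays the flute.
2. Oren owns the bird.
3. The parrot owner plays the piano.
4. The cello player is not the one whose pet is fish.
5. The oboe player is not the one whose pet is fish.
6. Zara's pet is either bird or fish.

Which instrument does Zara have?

Clue 1 rules out flute for Zara's instrument.
With clues 1–6, cello, oboe, and piano are impossible for Zara's instrument.
That leaves violin.

violin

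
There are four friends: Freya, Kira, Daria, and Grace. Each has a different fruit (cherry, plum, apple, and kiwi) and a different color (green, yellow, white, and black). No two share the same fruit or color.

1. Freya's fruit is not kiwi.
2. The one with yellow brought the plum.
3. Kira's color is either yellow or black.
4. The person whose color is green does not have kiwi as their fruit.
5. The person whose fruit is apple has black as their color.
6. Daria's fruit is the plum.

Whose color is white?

Grace

With clues 1–3, Kira is impossible for the one with color white.
With clues 1–5, Freya is impossible for the one with color white.
With clues 1–6, Daria is impossible for the one with color white.
That leaves Grace.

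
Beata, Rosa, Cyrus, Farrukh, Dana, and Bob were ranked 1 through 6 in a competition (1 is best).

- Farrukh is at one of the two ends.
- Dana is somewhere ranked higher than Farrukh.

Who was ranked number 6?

With clues 1–2, Beata, Bob, Cyrus, Dana, and Rosa are ruled out for rank 6.
So rank 6 is Farrukh.

Farrukh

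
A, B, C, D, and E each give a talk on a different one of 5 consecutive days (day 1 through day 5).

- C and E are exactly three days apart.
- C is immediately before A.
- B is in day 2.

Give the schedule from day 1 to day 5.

E, B, D, C, A

From clue 1: C is in {1,2,4,5}.
From clues 1–2: A is in {2,3,5}.
From clues 1–3: E → day 1, B → day 2, D → day 3, C → day 4, A → day 5.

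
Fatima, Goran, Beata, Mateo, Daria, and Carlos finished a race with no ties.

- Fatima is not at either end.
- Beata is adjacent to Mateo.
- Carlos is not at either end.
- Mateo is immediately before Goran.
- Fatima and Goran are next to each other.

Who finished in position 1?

Beata

With clue 1, Fatima is ruled out for place 1.
With clues 1–3, Carlos is ruled out for place 1.
With clues 1–4, Goran and Mateo are ruled out for place 1.
With clues 1–5, Daria is ruled out for place 1.
So place 1 is Beata.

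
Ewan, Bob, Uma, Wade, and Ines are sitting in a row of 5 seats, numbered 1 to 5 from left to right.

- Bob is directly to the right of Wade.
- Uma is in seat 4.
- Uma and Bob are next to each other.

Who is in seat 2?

With clues 1–2, Ewan, Ines, and Uma are ruled out for seat 2.
With clues 1–3, Bob is ruled out for seat 2.
So seat 2 is Wade.

Wade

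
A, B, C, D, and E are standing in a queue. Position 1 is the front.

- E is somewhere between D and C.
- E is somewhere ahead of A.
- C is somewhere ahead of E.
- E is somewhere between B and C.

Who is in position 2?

E

With clues 1–2, A is ruled out for position 2.
With clues 1–3, D is ruled out for position 2.
With clues 1–4, B and C are ruled out for position 2.
So position 2 is E.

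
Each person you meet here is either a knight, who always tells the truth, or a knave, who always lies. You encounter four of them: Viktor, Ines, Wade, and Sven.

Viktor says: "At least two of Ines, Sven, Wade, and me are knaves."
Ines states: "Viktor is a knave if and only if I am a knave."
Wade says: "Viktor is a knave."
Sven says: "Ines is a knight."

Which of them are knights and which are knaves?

Consider Viktor. Suppose Viktor is a knave.
Then whichever role Ines has, Ines's statement has the wrong truth value — contradiction.
So Viktor is a knight.
With that fixed, Wade's statement is false, so Wade is a knave.
Consider Ines. Suppose Ines is a knight.
Then no assignment of the remaining roles makes every statement match its speaker's type — contradiction.
So Ines is a knave.
With that fixed, Sven's statement is false, so Sven is a knave.

Viktor: knight, Ines: knave, Wade: knave, Sven: knave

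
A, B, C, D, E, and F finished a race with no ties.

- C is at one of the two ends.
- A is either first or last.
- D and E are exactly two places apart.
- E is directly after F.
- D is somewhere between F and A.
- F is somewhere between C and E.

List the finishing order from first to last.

C, F, E, B, D, A

From clue 1: C is in {1,6}.
From clues 1–2: A is in {1,6}.
From clues 1–6: C → place 1, F → place 2, E → place 3, B → place 4, D → place 5, A → place 6.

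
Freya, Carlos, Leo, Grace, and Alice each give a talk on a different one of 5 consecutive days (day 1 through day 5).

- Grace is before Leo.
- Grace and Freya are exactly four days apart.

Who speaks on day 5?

With clue 1, Grace is ruled out for day 5.
With clues 1–2, Alice, Carlos, and Leo are ruled out for day 5.
So day 5 is Freya.

Freya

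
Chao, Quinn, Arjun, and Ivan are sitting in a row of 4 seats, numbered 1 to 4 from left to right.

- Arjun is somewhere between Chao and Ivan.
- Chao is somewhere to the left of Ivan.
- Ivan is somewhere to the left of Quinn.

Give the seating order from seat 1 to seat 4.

Chao, Arjun, Ivan, Quinn

From clue 1: Arjun is in {2,3}.
From clues 1–2: Chao is in {1,2}.
From clues 1–3: Chao → seat 1, Arjun → seat 2, Ivan → seat 3, Quinn → seat 4.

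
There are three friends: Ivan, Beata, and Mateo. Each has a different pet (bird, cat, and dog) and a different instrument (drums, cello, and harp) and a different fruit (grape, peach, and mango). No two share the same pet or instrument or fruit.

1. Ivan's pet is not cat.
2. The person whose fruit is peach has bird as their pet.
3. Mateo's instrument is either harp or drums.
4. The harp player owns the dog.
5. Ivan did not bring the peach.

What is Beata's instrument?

With clues 1–5, drums and harp are impossible for Beata's instrument.
That leaves cello.

cello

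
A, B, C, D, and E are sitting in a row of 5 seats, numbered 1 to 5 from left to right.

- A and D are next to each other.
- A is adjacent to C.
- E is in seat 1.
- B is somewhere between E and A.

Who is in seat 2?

With clues 1–3, A and E are ruled out for seat 2.
With clues 1–4, C and D are ruled out for seat 2.
So seat 2 is B.

B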